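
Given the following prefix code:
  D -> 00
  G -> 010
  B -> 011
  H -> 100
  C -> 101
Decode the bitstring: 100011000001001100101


Decoding step by step:
Bits 100 -> H
Bits 011 -> B
Bits 00 -> D
Bits 00 -> D
Bits 010 -> G
Bits 011 -> B
Bits 00 -> D
Bits 101 -> C


Decoded message: HBDDGBDC


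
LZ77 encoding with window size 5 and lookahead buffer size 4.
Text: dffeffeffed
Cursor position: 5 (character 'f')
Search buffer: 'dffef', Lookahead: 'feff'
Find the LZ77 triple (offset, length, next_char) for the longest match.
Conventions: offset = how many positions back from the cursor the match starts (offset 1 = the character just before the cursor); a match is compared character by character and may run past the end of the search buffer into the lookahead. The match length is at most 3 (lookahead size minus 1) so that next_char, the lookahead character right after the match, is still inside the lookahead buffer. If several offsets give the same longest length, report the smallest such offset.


Try each offset into the search buffer:
  offset=1 (pos 4, char 'f'): match length 1
  offset=2 (pos 3, char 'e'): match length 0
  offset=3 (pos 2, char 'f'): match length 3
  offset=4 (pos 1, char 'f'): match length 1
  offset=5 (pos 0, char 'd'): match length 0
Longest match has length 3 at offset 3.
next_char = character at position 5 + 3 = 8 -> 'f'

Best match: offset=3, length=3 (matching 'fef' starting at position 2)
LZ77 triple: (3, 3, 'f')


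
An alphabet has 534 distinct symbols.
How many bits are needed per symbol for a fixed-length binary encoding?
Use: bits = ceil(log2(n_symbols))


log2(534) = 9.0607
Bracket: 2^9 = 512 < 534 <= 2^10 = 1024
So ceil(log2(534)) = 10

bits = ceil(log2(534)) = ceil(9.0607) = 10 bits


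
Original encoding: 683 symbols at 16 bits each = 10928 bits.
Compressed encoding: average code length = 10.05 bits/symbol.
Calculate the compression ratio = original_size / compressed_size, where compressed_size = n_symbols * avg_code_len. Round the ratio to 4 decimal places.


original_size = n_symbols * orig_bits = 683 * 16 = 10928 bits
compressed_size = n_symbols * avg_code_len = 683 * 10.05 = 6864.15 bits
ratio = original_size / compressed_size = 10928 / 6864.15 = 1.592

Compression ratio = 1.592


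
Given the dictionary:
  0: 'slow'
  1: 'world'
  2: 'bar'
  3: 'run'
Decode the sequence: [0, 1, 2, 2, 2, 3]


Look up each index in the dictionary:
  0 -> 'slow'
  1 -> 'world'
  2 -> 'bar'
  2 -> 'bar'
  2 -> 'bar'
  3 -> 'run'

Decoded: "slow world bar bar bar run"


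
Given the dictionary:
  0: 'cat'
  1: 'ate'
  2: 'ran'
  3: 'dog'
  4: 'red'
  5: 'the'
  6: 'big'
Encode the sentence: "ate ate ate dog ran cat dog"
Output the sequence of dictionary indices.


Look up each word in the dictionary:
  'ate' -> 1
  'ate' -> 1
  'ate' -> 1
  'dog' -> 3
  'ran' -> 2
  'cat' -> 0
  'dog' -> 3

Encoded: [1, 1, 1, 3, 2, 0, 3]


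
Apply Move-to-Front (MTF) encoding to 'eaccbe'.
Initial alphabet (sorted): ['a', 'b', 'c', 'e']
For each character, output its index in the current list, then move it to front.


MTF encoding:
'e': index 3 in ['a', 'b', 'c', 'e'] -> ['e', 'a', 'b', 'c']
'a': index 1 in ['e', 'a', 'b', 'c'] -> ['a', 'e', 'b', 'c']
'c': index 3 in ['a', 'e', 'b', 'c'] -> ['c', 'a', 'e', 'b']
'c': index 0 in ['c', 'a', 'e', 'b'] -> ['c', 'a', 'e', 'b']
'b': index 3 in ['c', 'a', 'e', 'b'] -> ['b', 'c', 'a', 'e']
'e': index 3 in ['b', 'c', 'a', 'e'] -> ['e', 'b', 'c', 'a']


Output: [3, 1, 3, 0, 3, 3]


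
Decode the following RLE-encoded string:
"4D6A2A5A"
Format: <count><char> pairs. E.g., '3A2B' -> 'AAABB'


Expanding each <count><char> pair:
  4D -> 'DDDD'
  6A -> 'AAAAAA'
  2A -> 'AA'
  5A -> 'AAAAA'

Decoded = DDDDAAAAAAAAAAAAA


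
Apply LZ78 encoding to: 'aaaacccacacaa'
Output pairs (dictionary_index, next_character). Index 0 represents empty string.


LZ78 encoding steps:
Dictionary: {0: ''}
Step 1: w='' (idx 0), next='a' -> output (0, 'a'), add 'a' as idx 1
Step 2: w='a' (idx 1), next='a' -> output (1, 'a'), add 'aa' as idx 2
Step 3: w='a' (idx 1), next='c' -> output (1, 'c'), add 'ac' as idx 3
Step 4: w='' (idx 0), next='c' -> output (0, 'c'), add 'c' as idx 4
Step 5: w='c' (idx 4), next='a' -> output (4, 'a'), add 'ca' as idx 5
Step 6: w='ca' (idx 5), next='c' -> output (5, 'c'), add 'cac' as idx 6
Step 7: w='aa' (idx 2), end of input -> output (2, '')


Encoded: [(0, 'a'), (1, 'a'), (1, 'c'), (0, 'c'), (4, 'a'), (5, 'c'), (2, '')]


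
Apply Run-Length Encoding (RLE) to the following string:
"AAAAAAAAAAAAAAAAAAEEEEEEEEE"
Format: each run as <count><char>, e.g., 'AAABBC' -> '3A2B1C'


Scanning runs left to right:
  i=0: run of 'A' x 18 -> '18A'
  i=18: run of 'E' x 9 -> '9E'

RLE = 18A9E


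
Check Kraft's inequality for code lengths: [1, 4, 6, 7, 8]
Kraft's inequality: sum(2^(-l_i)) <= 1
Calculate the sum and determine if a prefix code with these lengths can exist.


Sum = 2^(-1) + 2^(-4) + 2^(-6) + 2^(-7) + 2^(-8)
    = 0.5 + 0.0625 + 0.015625 + 0.0078125 + 0.00390625
    = 151/256 = 0.58984375
Since 0.58984375 <= 1, Kraft's inequality IS satisfied.
A prefix code with these lengths CAN exist.

Kraft sum = 0.58984375. Satisfied.


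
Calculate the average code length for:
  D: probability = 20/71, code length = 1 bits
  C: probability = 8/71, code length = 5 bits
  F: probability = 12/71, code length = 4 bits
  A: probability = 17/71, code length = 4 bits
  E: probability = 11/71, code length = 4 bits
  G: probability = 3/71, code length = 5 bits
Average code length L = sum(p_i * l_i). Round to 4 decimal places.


Weighted contributions p_i * l_i:
  D: (20/71) * 1 = 20/71
  C: (8/71) * 5 = 40/71
  F: (12/71) * 4 = 48/71
  A: (17/71) * 4 = 68/71
  E: (11/71) * 4 = 44/71
  G: (3/71) * 5 = 15/71
Sum = (20 + 40 + 48 + 68 + 44 + 15)/71 = 235/71

L = 235/71 = 3.3099 bits/symbol


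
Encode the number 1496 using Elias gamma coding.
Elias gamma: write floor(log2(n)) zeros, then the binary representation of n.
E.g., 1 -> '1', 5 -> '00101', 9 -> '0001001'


num_bits = floor(log2(1496)) + 1 = 11
leading_zeros = num_bits - 1 = 10
binary(1496) = 10111011000

Elias gamma(1496) = '0000000000' + '10111011000' = 000000000010111011000 (21 bits)


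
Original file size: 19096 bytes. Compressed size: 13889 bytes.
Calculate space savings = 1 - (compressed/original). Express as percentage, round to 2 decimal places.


ratio = compressed/original = 13889/19096 = 0.727325
savings = 1 - ratio = 1 - 0.727325 = 0.272675
as a percentage: 0.272675 * 100 = 27.27%

Space savings = 1 - 13889/19096 = 27.27%


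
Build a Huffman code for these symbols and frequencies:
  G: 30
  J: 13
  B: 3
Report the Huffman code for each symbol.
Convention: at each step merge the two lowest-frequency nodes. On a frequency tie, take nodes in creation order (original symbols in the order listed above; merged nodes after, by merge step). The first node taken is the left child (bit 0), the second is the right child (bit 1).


Huffman tree construction:
Step 1: Merge B(3) + J(13) = 16
Step 2: Merge (B+J)(16) + G(30) = 46
Read each symbol's code off the tree from the root (left child = 0, right child = 1).

Codes:
  G: 1 (length 1)
  J: 01 (length 2)
  B: 00 (length 2)
Average code length: 62/46 = 1.3478 bits/symbol


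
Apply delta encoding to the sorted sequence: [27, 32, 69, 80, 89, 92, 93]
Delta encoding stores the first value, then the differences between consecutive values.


First value: 27
Deltas:
  32 - 27 = 5
  69 - 32 = 37
  80 - 69 = 11
  89 - 80 = 9
  92 - 89 = 3
  93 - 92 = 1


Delta encoded: [27, 5, 37, 11, 9, 3, 1]


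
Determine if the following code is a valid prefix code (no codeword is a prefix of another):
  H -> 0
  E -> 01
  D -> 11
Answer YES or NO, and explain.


Checking each pair (does one codeword prefix another?):
  H='0' vs E='01': prefix -- VIOLATION

NO -- this is NOT a valid prefix code. H (0) is a prefix of E (01).


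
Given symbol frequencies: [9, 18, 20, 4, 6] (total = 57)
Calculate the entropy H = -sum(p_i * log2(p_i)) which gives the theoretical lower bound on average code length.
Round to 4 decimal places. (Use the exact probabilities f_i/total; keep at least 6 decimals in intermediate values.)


Per-symbol terms -p_i * log2(p_i) with p_i = f_i/57:
  p = 9/57 = 0.157895: log2(p) = -2.662965, -p*log2(p) = 0.420468
  p = 18/57 = 0.315789: log2(p) = -1.662965, -p*log2(p) = 0.525147
  p = 20/57 = 0.350877: log2(p) = -1.510962, -p*log2(p) = 0.530162
  p = 4/57 = 0.070175: log2(p) = -3.832890, -p*log2(p) = 0.268975
  p = 6/57 = 0.105263: log2(p) = -3.247928, -p*log2(p) = 0.341887
H = 0.420468 + 0.525147 + 0.530162 + 0.268975 + 0.341887 = 2.086639

H = 2.0866 bits/symbol


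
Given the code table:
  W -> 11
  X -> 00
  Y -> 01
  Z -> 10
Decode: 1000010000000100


Decoding:
10 -> Z
00 -> X
01 -> Y
00 -> X
00 -> X
00 -> X
01 -> Y
00 -> X


Result: ZXYXXXYX


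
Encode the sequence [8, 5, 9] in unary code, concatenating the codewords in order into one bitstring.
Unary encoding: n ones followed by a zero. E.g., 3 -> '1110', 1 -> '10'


Encode each number as n ones followed by a terminating 0:
  8 -> 111111110 (9 bits)
  5 -> 111110 (6 bits)
  9 -> 1111111110 (10 bits)
Total length = 9 + 6 + 10 = 25 bits.

Unary([8, 5, 9]) = 1111111101111101111111110 (25 bits)


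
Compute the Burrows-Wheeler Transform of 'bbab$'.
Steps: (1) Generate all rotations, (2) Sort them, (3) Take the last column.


Rotations (sorted):
  0: $bbab -> last char: b
  1: ab$bb -> last char: b
  2: b$bba -> last char: a
  3: bab$b -> last char: b
  4: bbab$ -> last char: $


BWT = bbab$


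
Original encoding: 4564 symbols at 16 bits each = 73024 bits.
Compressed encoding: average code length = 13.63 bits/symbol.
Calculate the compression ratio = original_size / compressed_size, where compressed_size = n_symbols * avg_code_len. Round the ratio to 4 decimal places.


original_size = n_symbols * orig_bits = 4564 * 16 = 73024 bits
compressed_size = n_symbols * avg_code_len = 4564 * 13.63 = 62207.32 bits
ratio = original_size / compressed_size = 73024 / 62207.32 = 1.1739

Compression ratio = 1.1739


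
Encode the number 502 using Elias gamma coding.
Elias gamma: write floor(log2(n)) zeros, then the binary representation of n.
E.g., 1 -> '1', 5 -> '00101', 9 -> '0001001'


num_bits = floor(log2(502)) + 1 = 9
leading_zeros = num_bits - 1 = 8
binary(502) = 111110110

Elias gamma(502) = '00000000' + '111110110' = 00000000111110110 (17 bits)


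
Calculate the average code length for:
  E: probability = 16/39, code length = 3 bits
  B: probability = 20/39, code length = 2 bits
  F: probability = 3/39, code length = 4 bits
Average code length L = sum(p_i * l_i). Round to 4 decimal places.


Weighted contributions p_i * l_i:
  E: (16/39) * 3 = 48/39
  B: (20/39) * 2 = 40/39
  F: (3/39) * 4 = 12/39
Sum = (48 + 40 + 12)/39 = 100/39

L = 100/39 = 2.5641 bits/symbol


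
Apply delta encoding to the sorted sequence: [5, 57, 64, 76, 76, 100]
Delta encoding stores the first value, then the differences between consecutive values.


First value: 5
Deltas:
  57 - 5 = 52
  64 - 57 = 7
  76 - 64 = 12
  76 - 76 = 0
  100 - 76 = 24


Delta encoded: [5, 52, 7, 12, 0, 24]


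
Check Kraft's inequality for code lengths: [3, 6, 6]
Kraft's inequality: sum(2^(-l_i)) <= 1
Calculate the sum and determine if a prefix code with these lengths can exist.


Sum = 2^(-3) + 2^(-6) + 2^(-6)
    = 0.125 + 0.015625 + 0.015625
    = 10/64 = 0.15625
Since 0.15625 <= 1, Kraft's inequality IS satisfied.
A prefix code with these lengths CAN exist.

Kraft sum = 0.15625. Satisfied.


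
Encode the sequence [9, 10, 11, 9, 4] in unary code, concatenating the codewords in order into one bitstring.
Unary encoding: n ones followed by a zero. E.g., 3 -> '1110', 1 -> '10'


Encode each number as n ones followed by a terminating 0:
  9 -> 1111111110 (10 bits)
  10 -> 11111111110 (11 bits)
  11 -> 111111111110 (12 bits)
  9 -> 1111111110 (10 bits)
  4 -> 11110 (5 bits)
Total length = 10 + 11 + 12 + 10 + 5 = 48 bits.

Unary([9, 10, 11, 9, 4]) = 111111111011111111110111111111110111111111011110 (48 bits)


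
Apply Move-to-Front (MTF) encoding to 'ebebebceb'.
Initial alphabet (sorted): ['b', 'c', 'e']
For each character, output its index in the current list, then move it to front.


MTF encoding:
'e': index 2 in ['b', 'c', 'e'] -> ['e', 'b', 'c']
'b': index 1 in ['e', 'b', 'c'] -> ['b', 'e', 'c']
'e': index 1 in ['b', 'e', 'c'] -> ['e', 'b', 'c']
'b': index 1 in ['e', 'b', 'c'] -> ['b', 'e', 'c']
'e': index 1 in ['b', 'e', 'c'] -> ['e', 'b', 'c']
'b': index 1 in ['e', 'b', 'c'] -> ['b', 'e', 'c']
'c': index 2 in ['b', 'e', 'c'] -> ['c', 'b', 'e']
'e': index 2 in ['c', 'b', 'e'] -> ['e', 'c', 'b']
'b': index 2 in ['e', 'c', 'b'] -> ['b', 'e', 'c']


Output: [2, 1, 1, 1, 1, 1, 2, 2, 2]


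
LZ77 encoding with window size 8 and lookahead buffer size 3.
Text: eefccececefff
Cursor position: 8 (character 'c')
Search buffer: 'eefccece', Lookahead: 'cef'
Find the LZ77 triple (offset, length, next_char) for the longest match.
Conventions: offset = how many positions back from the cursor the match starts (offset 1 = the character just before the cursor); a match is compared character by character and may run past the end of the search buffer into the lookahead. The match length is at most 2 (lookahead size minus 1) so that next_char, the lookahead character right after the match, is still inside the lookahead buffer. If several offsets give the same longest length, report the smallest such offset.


Try each offset into the search buffer:
  offset=1 (pos 7, char 'e'): match length 0
  offset=2 (pos 6, char 'c'): match length 2
  offset=3 (pos 5, char 'e'): match length 0
  offset=4 (pos 4, char 'c'): match length 2
  offset=5 (pos 3, char 'c'): match length 1
  offset=6 (pos 2, char 'f'): match length 0
  offset=7 (pos 1, char 'e'): match length 0
  offset=8 (pos 0, char 'e'): match length 0
Longest match has length 2, found at offsets 2, 4; take the smallest, offset 2.
next_char = character at position 8 + 2 = 10 -> 'f'

Best match: offset=2, length=2 (matching 'ce' starting at position 6)
LZ77 triple: (2, 2, 'f')


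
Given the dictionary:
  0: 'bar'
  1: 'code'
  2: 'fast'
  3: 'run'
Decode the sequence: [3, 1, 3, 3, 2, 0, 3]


Look up each index in the dictionary:
  3 -> 'run'
  1 -> 'code'
  3 -> 'run'
  3 -> 'run'
  2 -> 'fast'
  0 -> 'bar'
  3 -> 'run'

Decoded: "run code run run fast bar run"


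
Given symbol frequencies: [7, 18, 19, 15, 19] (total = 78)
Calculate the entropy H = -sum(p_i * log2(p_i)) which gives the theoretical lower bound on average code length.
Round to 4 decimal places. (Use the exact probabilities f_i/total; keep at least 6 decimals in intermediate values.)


Per-symbol terms -p_i * log2(p_i) with p_i = f_i/78:
  p = 7/78 = 0.089744: log2(p) = -3.478047, -p*log2(p) = 0.312132
  p = 18/78 = 0.230769: log2(p) = -2.115477, -p*log2(p) = 0.488187
  p = 19/78 = 0.243590: log2(p) = -2.037475, -p*log2(p) = 0.496308
  p = 15/78 = 0.192308: log2(p) = -2.378512, -p*log2(p) = 0.457406
  p = 19/78 = 0.243590: log2(p) = -2.037475, -p*log2(p) = 0.496308
H = 0.312132 + 0.488187 + 0.496308 + 0.457406 + 0.496308 = 2.250341

H = 2.2503 bits/symbol


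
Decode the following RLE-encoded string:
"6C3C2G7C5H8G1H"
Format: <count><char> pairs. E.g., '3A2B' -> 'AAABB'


Expanding each <count><char> pair:
  6C -> 'CCCCCC'
  3C -> 'CCC'
  2G -> 'GG'
  7C -> 'CCCCCCC'
  5H -> 'HHHHH'
  8G -> 'GGGGGGGG'
  1H -> 'H'

Decoded = CCCCCCCCCGGCCCCCCCHHHHHGGGGGGGGH


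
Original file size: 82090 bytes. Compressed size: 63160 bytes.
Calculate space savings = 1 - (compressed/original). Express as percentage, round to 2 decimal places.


ratio = compressed/original = 63160/82090 = 0.769399
savings = 1 - ratio = 1 - 0.769399 = 0.230601
as a percentage: 0.230601 * 100 = 23.06%

Space savings = 1 - 63160/82090 = 23.06%


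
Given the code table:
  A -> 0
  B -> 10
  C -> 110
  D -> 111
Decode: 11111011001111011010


Decoding:
111 -> D
110 -> C
110 -> C
0 -> A
111 -> D
10 -> B
110 -> C
10 -> B


Result: DCCADBCB


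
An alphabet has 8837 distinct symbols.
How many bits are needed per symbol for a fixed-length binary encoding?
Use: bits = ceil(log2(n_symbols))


log2(8837) = 13.1093
Bracket: 2^13 = 8192 < 8837 <= 2^14 = 16384
So ceil(log2(8837)) = 14

bits = ceil(log2(8837)) = ceil(13.1093) = 14 bits


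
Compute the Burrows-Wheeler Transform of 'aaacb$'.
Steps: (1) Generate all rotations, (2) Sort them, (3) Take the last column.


Rotations (sorted):
  0: $aaacb -> last char: b
  1: aaacb$ -> last char: $
  2: aacb$a -> last char: a
  3: acb$aa -> last char: a
  4: b$aaac -> last char: c
  5: cb$aaa -> last char: a


BWT = b$aaca


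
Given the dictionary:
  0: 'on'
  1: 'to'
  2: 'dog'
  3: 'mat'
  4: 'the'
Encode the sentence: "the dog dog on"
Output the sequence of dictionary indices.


Look up each word in the dictionary:
  'the' -> 4
  'dog' -> 2
  'dog' -> 2
  'on' -> 0

Encoded: [4, 2, 2, 0]


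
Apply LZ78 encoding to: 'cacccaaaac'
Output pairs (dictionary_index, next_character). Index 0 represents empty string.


LZ78 encoding steps:
Dictionary: {0: ''}
Step 1: w='' (idx 0), next='c' -> output (0, 'c'), add 'c' as idx 1
Step 2: w='' (idx 0), next='a' -> output (0, 'a'), add 'a' as idx 2
Step 3: w='c' (idx 1), next='c' -> output (1, 'c'), add 'cc' as idx 3
Step 4: w='c' (idx 1), next='a' -> output (1, 'a'), add 'ca' as idx 4
Step 5: w='a' (idx 2), next='a' -> output (2, 'a'), add 'aa' as idx 5
Step 6: w='a' (idx 2), next='c' -> output (2, 'c'), add 'ac' as idx 6


Encoded: [(0, 'c'), (0, 'a'), (1, 'c'), (1, 'a'), (2, 'a'), (2, 'c')]


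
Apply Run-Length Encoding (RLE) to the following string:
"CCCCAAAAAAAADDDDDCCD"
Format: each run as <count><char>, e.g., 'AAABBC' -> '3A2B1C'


Scanning runs left to right:
  i=0: run of 'C' x 4 -> '4C'
  i=4: run of 'A' x 8 -> '8A'
  i=12: run of 'D' x 5 -> '5D'
  i=17: run of 'C' x 2 -> '2C'
  i=19: run of 'D' x 1 -> '1D'

RLE = 4C8A5D2C1D


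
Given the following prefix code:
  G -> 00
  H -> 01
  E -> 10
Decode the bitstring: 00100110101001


Decoding step by step:
Bits 00 -> G
Bits 10 -> E
Bits 01 -> H
Bits 10 -> E
Bits 10 -> E
Bits 10 -> E
Bits 01 -> H


Decoded message: GEHEEEH


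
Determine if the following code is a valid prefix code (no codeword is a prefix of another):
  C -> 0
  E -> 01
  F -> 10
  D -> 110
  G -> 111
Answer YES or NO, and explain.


Checking each pair (does one codeword prefix another?):
  C='0' vs E='01': prefix -- VIOLATION

NO -- this is NOT a valid prefix code. C (0) is a prefix of E (01).


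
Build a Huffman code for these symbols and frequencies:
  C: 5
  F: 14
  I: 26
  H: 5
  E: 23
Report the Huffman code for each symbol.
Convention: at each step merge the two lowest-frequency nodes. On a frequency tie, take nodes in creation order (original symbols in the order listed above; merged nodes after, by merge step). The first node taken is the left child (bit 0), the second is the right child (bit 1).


Huffman tree construction:
Step 1: Merge C(5) + H(5) = 10
Step 2: Merge (C+H)(10) + F(14) = 24
Step 3: Merge E(23) + ((C+H)+F)(24) = 47
Step 4: Merge I(26) + (E+((C+H)+F))(47) = 73
Read each symbol's code off the tree from the root (left child = 0, right child = 1).

Codes:
  C: 1100 (length 4)
  F: 111 (length 3)
  I: 0 (length 1)
  H: 1101 (length 4)
  E: 10 (length 2)
Average code length: 154/73 = 2.1096 bits/symbol


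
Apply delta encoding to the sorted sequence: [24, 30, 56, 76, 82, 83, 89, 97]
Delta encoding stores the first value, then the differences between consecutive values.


First value: 24
Deltas:
  30 - 24 = 6
  56 - 30 = 26
  76 - 56 = 20
  82 - 76 = 6
  83 - 82 = 1
  89 - 83 = 6
  97 - 89 = 8


Delta encoded: [24, 6, 26, 20, 6, 1, 6, 8]


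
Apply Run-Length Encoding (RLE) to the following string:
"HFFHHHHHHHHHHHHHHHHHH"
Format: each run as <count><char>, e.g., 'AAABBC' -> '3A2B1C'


Scanning runs left to right:
  i=0: run of 'H' x 1 -> '1H'
  i=1: run of 'F' x 2 -> '2F'
  i=3: run of 'H' x 18 -> '18H'

RLE = 1H2F18H


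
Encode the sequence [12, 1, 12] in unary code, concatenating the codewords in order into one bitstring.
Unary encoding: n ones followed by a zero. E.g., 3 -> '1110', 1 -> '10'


Encode each number as n ones followed by a terminating 0:
  12 -> 1111111111110 (13 bits)
  1 -> 10 (2 bits)
  12 -> 1111111111110 (13 bits)
Total length = 13 + 2 + 13 = 28 bits.

Unary([12, 1, 12]) = 1111111111110101111111111110 (28 bits)


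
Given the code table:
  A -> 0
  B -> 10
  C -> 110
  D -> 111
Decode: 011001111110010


Decoding:
0 -> A
110 -> C
0 -> A
111 -> D
111 -> D
0 -> A
0 -> A
10 -> B


Result: ACADDAAB


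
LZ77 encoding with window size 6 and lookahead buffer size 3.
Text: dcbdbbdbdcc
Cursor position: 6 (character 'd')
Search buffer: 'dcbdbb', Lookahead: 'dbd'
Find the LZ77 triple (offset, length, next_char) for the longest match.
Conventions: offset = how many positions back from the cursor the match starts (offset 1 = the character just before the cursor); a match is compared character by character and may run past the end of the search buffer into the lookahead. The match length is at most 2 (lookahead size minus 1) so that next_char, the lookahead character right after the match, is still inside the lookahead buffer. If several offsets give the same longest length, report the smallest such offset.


Try each offset into the search buffer:
  offset=1 (pos 5, char 'b'): match length 0
  offset=2 (pos 4, char 'b'): match length 0
  offset=3 (pos 3, char 'd'): match length 2
  offset=4 (pos 2, char 'b'): match length 0
  offset=5 (pos 1, char 'c'): match length 0
  offset=6 (pos 0, char 'd'): match length 1
Longest match has length 2 at offset 3.
next_char = character at position 6 + 2 = 8 -> 'd'

Best match: offset=3, length=2 (matching 'db' starting at position 3)
LZ77 triple: (3, 2, 'd')


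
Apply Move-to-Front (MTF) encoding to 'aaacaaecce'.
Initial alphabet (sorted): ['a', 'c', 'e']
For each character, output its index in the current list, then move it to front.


MTF encoding:
'a': index 0 in ['a', 'c', 'e'] -> ['a', 'c', 'e']
'a': index 0 in ['a', 'c', 'e'] -> ['a', 'c', 'e']
'a': index 0 in ['a', 'c', 'e'] -> ['a', 'c', 'e']
'c': index 1 in ['a', 'c', 'e'] -> ['c', 'a', 'e']
'a': index 1 in ['c', 'a', 'e'] -> ['a', 'c', 'e']
'a': index 0 in ['a', 'c', 'e'] -> ['a', 'c', 'e']
'e': index 2 in ['a', 'c', 'e'] -> ['e', 'a', 'c']
'c': index 2 in ['e', 'a', 'c'] -> ['c', 'e', 'a']
'c': index 0 in ['c', 'e', 'a'] -> ['c', 'e', 'a']
'e': index 1 in ['c', 'e', 'a'] -> ['e', 'c', 'a']


Output: [0, 0, 0, 1, 1, 0, 2, 2, 0, 1]


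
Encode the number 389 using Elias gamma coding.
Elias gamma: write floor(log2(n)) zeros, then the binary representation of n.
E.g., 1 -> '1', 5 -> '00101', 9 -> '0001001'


num_bits = floor(log2(389)) + 1 = 9
leading_zeros = num_bits - 1 = 8
binary(389) = 110000101

Elias gamma(389) = '00000000' + '110000101' = 00000000110000101 (17 bits)


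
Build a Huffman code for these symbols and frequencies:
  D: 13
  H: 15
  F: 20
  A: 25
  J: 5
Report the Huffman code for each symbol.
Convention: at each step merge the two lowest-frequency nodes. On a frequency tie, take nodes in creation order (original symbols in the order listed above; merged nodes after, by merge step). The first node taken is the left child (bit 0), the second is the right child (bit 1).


Huffman tree construction:
Step 1: Merge J(5) + D(13) = 18
Step 2: Merge H(15) + (J+D)(18) = 33
Step 3: Merge F(20) + A(25) = 45
Step 4: Merge (H+(J+D))(33) + (F+A)(45) = 78
Read each symbol's code off the tree from the root (left child = 0, right child = 1).

Codes:
  D: 011 (length 3)
  H: 00 (length 2)
  F: 10 (length 2)
  A: 11 (length 2)
  J: 010 (length 3)
Average code length: 174/78 = 2.2308 bits/symbol


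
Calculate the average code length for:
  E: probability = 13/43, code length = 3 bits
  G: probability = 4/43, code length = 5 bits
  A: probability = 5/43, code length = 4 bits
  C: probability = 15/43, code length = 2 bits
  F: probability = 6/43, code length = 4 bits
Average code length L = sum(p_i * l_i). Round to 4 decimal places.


Weighted contributions p_i * l_i:
  E: (13/43) * 3 = 39/43
  G: (4/43) * 5 = 20/43
  A: (5/43) * 4 = 20/43
  C: (15/43) * 2 = 30/43
  F: (6/43) * 4 = 24/43
Sum = (39 + 20 + 20 + 30 + 24)/43 = 133/43

L = 133/43 = 3.0930 bits/symbol


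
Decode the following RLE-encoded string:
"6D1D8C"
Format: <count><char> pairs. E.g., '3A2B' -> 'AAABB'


Expanding each <count><char> pair:
  6D -> 'DDDDDD'
  1D -> 'D'
  8C -> 'CCCCCCCC'

Decoded = DDDDDDDCCCCCCCC


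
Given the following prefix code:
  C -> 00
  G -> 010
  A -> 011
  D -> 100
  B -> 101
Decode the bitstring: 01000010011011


Decoding step by step:
Bits 010 -> G
Bits 00 -> C
Bits 010 -> G
Bits 011 -> A
Bits 011 -> A


Decoded message: GCGAA


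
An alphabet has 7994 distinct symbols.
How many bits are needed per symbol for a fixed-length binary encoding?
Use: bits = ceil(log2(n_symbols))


log2(7994) = 12.9647
Bracket: 2^12 = 4096 < 7994 <= 2^13 = 8192
So ceil(log2(7994)) = 13

bits = ceil(log2(7994)) = ceil(12.9647) = 13 bits


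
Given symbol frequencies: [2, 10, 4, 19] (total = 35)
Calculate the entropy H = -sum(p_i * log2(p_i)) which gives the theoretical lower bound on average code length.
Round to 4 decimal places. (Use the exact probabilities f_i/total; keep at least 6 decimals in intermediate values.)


Per-symbol terms -p_i * log2(p_i) with p_i = f_i/35:
  p = 2/35 = 0.057143: log2(p) = -4.129283, -p*log2(p) = 0.235959
  p = 10/35 = 0.285714: log2(p) = -1.807355, -p*log2(p) = 0.516387
  p = 4/35 = 0.114286: log2(p) = -3.129283, -p*log2(p) = 0.357632
  p = 19/35 = 0.542857: log2(p) = -0.881356, -p*log2(p) = 0.478450
H = 0.235959 + 0.516387 + 0.357632 + 0.478450 = 1.588428

H = 1.5884 bits/symbol


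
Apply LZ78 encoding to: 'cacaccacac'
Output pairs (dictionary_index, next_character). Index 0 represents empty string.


LZ78 encoding steps:
Dictionary: {0: ''}
Step 1: w='' (idx 0), next='c' -> output (0, 'c'), add 'c' as idx 1
Step 2: w='' (idx 0), next='a' -> output (0, 'a'), add 'a' as idx 2
Step 3: w='c' (idx 1), next='a' -> output (1, 'a'), add 'ca' as idx 3
Step 4: w='c' (idx 1), next='c' -> output (1, 'c'), add 'cc' as idx 4
Step 5: w='a' (idx 2), next='c' -> output (2, 'c'), add 'ac' as idx 5
Step 6: w='ac' (idx 5), end of input -> output (5, '')


Encoded: [(0, 'c'), (0, 'a'), (1, 'a'), (1, 'c'), (2, 'c'), (5, '')]


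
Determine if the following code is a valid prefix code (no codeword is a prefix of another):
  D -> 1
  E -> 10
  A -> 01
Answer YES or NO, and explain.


Checking each pair (does one codeword prefix another?):
  D='1' vs E='10': prefix -- VIOLATION

NO -- this is NOT a valid prefix code. D (1) is a prefix of E (10).


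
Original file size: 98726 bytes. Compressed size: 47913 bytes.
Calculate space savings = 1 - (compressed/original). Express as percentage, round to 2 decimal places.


ratio = compressed/original = 47913/98726 = 0.485313
savings = 1 - ratio = 1 - 0.485313 = 0.514687
as a percentage: 0.514687 * 100 = 51.47%

Space savings = 1 - 47913/98726 = 51.47%


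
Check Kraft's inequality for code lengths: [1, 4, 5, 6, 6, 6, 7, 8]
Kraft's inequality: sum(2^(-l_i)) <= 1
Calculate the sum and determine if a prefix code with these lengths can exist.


Sum = 2^(-1) + 2^(-4) + 2^(-5) + 2^(-6) + 2^(-6) + 2^(-6) + 2^(-7) + 2^(-8)
    = 0.5 + 0.0625 + 0.03125 + 0.015625 + 0.015625 + 0.015625 + 0.0078125 + 0.00390625
    = 167/256 = 0.65234375
Since 0.65234375 <= 1, Kraft's inequality IS satisfied.
A prefix code with these lengths CAN exist.

Kraft sum = 0.65234375. Satisfied.


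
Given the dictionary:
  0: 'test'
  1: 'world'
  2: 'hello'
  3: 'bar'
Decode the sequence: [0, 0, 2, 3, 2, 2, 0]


Look up each index in the dictionary:
  0 -> 'test'
  0 -> 'test'
  2 -> 'hello'
  3 -> 'bar'
  2 -> 'hello'
  2 -> 'hello'
  0 -> 'test'

Decoded: "test test hello bar hello hello test"


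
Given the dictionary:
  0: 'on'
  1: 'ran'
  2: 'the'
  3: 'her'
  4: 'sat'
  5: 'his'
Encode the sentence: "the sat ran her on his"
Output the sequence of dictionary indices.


Look up each word in the dictionary:
  'the' -> 2
  'sat' -> 4
  'ran' -> 1
  'her' -> 3
  'on' -> 0
  'his' -> 5

Encoded: [2, 4, 1, 3, 0, 5]


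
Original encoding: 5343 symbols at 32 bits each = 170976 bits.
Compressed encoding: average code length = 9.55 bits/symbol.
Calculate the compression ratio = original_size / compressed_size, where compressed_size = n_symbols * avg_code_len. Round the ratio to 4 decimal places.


original_size = n_symbols * orig_bits = 5343 * 32 = 170976 bits
compressed_size = n_symbols * avg_code_len = 5343 * 9.55 = 51025.65 bits
ratio = original_size / compressed_size = 170976 / 51025.65 = 3.3508

Compression ratio = 3.3508


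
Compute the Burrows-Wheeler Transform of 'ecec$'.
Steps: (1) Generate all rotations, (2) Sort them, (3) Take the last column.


Rotations (sorted):
  0: $ecec -> last char: c
  1: c$ece -> last char: e
  2: cec$e -> last char: e
  3: ec$ec -> last char: c
  4: ecec$ -> last char: $


BWT = ceec$


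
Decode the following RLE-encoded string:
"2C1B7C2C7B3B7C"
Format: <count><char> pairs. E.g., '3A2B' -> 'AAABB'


Expanding each <count><char> pair:
  2C -> 'CC'
  1B -> 'B'
  7C -> 'CCCCCCC'
  2C -> 'CC'
  7B -> 'BBBBBBB'
  3B -> 'BBB'
  7C -> 'CCCCCCC'

Decoded = CCBCCCCCCCCCBBBBBBBBBBCCCCCCC


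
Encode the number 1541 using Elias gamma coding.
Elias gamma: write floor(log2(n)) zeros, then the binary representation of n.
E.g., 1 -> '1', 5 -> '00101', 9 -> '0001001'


num_bits = floor(log2(1541)) + 1 = 11
leading_zeros = num_bits - 1 = 10
binary(1541) = 11000000101

Elias gamma(1541) = '0000000000' + '11000000101' = 000000000011000000101 (21 bits)


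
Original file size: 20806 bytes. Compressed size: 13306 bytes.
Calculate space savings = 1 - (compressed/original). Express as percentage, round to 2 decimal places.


ratio = compressed/original = 13306/20806 = 0.639527
savings = 1 - ratio = 1 - 0.639527 = 0.360473
as a percentage: 0.360473 * 100 = 36.05%

Space savings = 1 - 13306/20806 = 36.05%


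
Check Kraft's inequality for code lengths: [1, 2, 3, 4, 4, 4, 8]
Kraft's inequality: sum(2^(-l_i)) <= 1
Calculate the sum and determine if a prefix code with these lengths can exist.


Sum = 2^(-1) + 2^(-2) + 2^(-3) + 2^(-4) + 2^(-4) + 2^(-4) + 2^(-8)
    = 0.5 + 0.25 + 0.125 + 0.0625 + 0.0625 + 0.0625 + 0.00390625
    = 273/256 = 1.06640625
Since 1.06640625 > 1, Kraft's inequality is NOT satisfied.
A prefix code with these lengths CANNOT exist.

Kraft sum = 1.06640625. Not satisfied.


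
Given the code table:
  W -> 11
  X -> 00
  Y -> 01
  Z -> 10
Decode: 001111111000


Decoding:
00 -> X
11 -> W
11 -> W
11 -> W
10 -> Z
00 -> X


Result: XWWWZX


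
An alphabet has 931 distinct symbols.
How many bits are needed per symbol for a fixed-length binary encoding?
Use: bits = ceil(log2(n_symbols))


log2(931) = 9.8626
Bracket: 2^9 = 512 < 931 <= 2^10 = 1024
So ceil(log2(931)) = 10

bits = ceil(log2(931)) = ceil(9.8626) = 10 bits


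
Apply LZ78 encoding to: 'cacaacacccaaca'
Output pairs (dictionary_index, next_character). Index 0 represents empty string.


LZ78 encoding steps:
Dictionary: {0: ''}
Step 1: w='' (idx 0), next='c' -> output (0, 'c'), add 'c' as idx 1
Step 2: w='' (idx 0), next='a' -> output (0, 'a'), add 'a' as idx 2
Step 3: w='c' (idx 1), next='a' -> output (1, 'a'), add 'ca' as idx 3
Step 4: w='a' (idx 2), next='c' -> output (2, 'c'), add 'ac' as idx 4
Step 5: w='ac' (idx 4), next='c' -> output (4, 'c'), add 'acc' as idx 5
Step 6: w='ca' (idx 3), next='a' -> output (3, 'a'), add 'caa' as idx 6
Step 7: w='ca' (idx 3), end of input -> output (3, '')


Encoded: [(0, 'c'), (0, 'a'), (1, 'a'), (2, 'c'), (4, 'c'), (3, 'a'), (3, '')]


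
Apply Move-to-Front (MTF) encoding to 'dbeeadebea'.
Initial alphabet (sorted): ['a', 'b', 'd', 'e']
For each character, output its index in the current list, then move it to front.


MTF encoding:
'd': index 2 in ['a', 'b', 'd', 'e'] -> ['d', 'a', 'b', 'e']
'b': index 2 in ['d', 'a', 'b', 'e'] -> ['b', 'd', 'a', 'e']
'e': index 3 in ['b', 'd', 'a', 'e'] -> ['e', 'b', 'd', 'a']
'e': index 0 in ['e', 'b', 'd', 'a'] -> ['e', 'b', 'd', 'a']
'a': index 3 in ['e', 'b', 'd', 'a'] -> ['a', 'e', 'b', 'd']
'd': index 3 in ['a', 'e', 'b', 'd'] -> ['d', 'a', 'e', 'b']
'e': index 2 in ['d', 'a', 'e', 'b'] -> ['e', 'd', 'a', 'b']
'b': index 3 in ['e', 'd', 'a', 'b'] -> ['b', 'e', 'd', 'a']
'e': index 1 in ['b', 'e', 'd', 'a'] -> ['e', 'b', 'd', 'a']
'a': index 3 in ['e', 'b', 'd', 'a'] -> ['a', 'e', 'b', 'd']


Output: [2, 2, 3, 0, 3, 3, 2, 3, 1, 3]


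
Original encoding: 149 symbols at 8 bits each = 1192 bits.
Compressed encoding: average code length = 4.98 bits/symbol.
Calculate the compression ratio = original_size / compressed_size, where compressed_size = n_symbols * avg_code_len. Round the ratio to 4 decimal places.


original_size = n_symbols * orig_bits = 149 * 8 = 1192 bits
compressed_size = n_symbols * avg_code_len = 149 * 4.98 = 742.02 bits
ratio = original_size / compressed_size = 1192 / 742.02 = 1.6064

Compression ratio = 1.6064


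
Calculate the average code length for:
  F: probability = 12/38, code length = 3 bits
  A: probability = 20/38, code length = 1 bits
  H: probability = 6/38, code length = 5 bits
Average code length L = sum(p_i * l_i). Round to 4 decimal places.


Weighted contributions p_i * l_i:
  F: (12/38) * 3 = 36/38
  A: (20/38) * 1 = 20/38
  H: (6/38) * 5 = 30/38
Sum = (36 + 20 + 30)/38 = 86/38

L = 86/38 = 2.2632 bits/symbol


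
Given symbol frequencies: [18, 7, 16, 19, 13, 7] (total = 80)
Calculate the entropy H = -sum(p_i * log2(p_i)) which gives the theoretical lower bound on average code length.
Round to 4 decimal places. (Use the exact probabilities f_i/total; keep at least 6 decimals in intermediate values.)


Per-symbol terms -p_i * log2(p_i) with p_i = f_i/80:
  p = 18/80 = 0.225000: log2(p) = -2.152003, -p*log2(p) = 0.484201
  p = 7/80 = 0.087500: log2(p) = -3.514573, -p*log2(p) = 0.307525
  p = 16/80 = 0.200000: log2(p) = -2.321928, -p*log2(p) = 0.464386
  p = 19/80 = 0.237500: log2(p) = -2.074001, -p*log2(p) = 0.492575
  p = 13/80 = 0.162500: log2(p) = -2.621488, -p*log2(p) = 0.425992
  p = 7/80 = 0.087500: log2(p) = -3.514573, -p*log2(p) = 0.307525
H = 0.484201 + 0.307525 + 0.464386 + 0.492575 + 0.425992 + 0.307525 = 2.482204

H = 2.4822 bits/symbol


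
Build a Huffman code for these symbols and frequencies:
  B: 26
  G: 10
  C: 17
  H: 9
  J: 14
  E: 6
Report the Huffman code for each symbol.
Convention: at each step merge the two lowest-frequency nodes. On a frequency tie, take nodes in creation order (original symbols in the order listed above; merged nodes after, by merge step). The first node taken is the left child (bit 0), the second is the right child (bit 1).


Huffman tree construction:
Step 1: Merge E(6) + H(9) = 15
Step 2: Merge G(10) + J(14) = 24
Step 3: Merge (E+H)(15) + C(17) = 32
Step 4: Merge (G+J)(24) + B(26) = 50
Step 5: Merge ((E+H)+C)(32) + ((G+J)+B)(50) = 82
Read each symbol's code off the tree from the root (left child = 0, right child = 1).

Codes:
  B: 11 (length 2)
  G: 100 (length 3)
  C: 01 (length 2)
  H: 001 (length 3)
  J: 101 (length 3)
  E: 000 (length 3)
Average code length: 203/82 = 2.4756 bits/symbol


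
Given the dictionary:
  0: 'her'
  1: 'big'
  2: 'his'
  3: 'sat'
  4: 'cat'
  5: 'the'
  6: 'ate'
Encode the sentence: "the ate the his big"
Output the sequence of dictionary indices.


Look up each word in the dictionary:
  'the' -> 5
  'ate' -> 6
  'the' -> 5
  'his' -> 2
  'big' -> 1

Encoded: [5, 6, 5, 2, 1]


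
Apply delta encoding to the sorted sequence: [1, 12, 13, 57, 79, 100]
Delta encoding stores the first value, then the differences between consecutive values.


First value: 1
Deltas:
  12 - 1 = 11
  13 - 12 = 1
  57 - 13 = 44
  79 - 57 = 22
  100 - 79 = 21


Delta encoded: [1, 11, 1, 44, 22, 21]


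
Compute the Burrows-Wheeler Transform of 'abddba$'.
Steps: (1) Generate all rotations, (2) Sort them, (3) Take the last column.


Rotations (sorted):
  0: $abddba -> last char: a
  1: a$abddb -> last char: b
  2: abddba$ -> last char: $
  3: ba$abdd -> last char: d
  4: bddba$a -> last char: a
  5: dba$abd -> last char: d
  6: ddba$ab -> last char: b


BWT = ab$dadb


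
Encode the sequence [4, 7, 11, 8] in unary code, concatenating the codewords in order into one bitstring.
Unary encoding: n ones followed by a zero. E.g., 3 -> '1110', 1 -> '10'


Encode each number as n ones followed by a terminating 0:
  4 -> 11110 (5 bits)
  7 -> 11111110 (8 bits)
  11 -> 111111111110 (12 bits)
  8 -> 111111110 (9 bits)
Total length = 5 + 8 + 12 + 9 = 34 bits.

Unary([4, 7, 11, 8]) = 1111011111110111111111110111111110 (34 bits)


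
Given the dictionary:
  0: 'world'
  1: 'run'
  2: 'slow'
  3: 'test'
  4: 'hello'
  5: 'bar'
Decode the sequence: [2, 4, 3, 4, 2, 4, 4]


Look up each index in the dictionary:
  2 -> 'slow'
  4 -> 'hello'
  3 -> 'test'
  4 -> 'hello'
  2 -> 'slow'
  4 -> 'hello'
  4 -> 'hello'

Decoded: "slow hello test hello slow hello hello"


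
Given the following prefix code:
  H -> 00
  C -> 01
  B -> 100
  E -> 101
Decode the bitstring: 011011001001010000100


Decoding step by step:
Bits 01 -> C
Bits 101 -> E
Bits 100 -> B
Bits 100 -> B
Bits 101 -> E
Bits 00 -> H
Bits 00 -> H
Bits 100 -> B


Decoded message: CEBBEHHB


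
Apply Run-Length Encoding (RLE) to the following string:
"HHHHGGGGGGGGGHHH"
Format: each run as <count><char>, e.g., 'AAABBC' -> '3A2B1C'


Scanning runs left to right:
  i=0: run of 'H' x 4 -> '4H'
  i=4: run of 'G' x 9 -> '9G'
  i=13: run of 'H' x 3 -> '3H'

RLE = 4H9G3H


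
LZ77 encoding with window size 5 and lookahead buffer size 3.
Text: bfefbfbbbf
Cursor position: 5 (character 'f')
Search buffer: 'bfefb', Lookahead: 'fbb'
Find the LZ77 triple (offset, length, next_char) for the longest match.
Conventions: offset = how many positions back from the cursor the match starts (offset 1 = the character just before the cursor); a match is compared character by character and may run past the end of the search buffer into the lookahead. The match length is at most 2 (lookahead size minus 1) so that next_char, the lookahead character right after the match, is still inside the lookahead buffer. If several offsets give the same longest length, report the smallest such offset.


Try each offset into the search buffer:
  offset=1 (pos 4, char 'b'): match length 0
  offset=2 (pos 3, char 'f'): match length 2
  offset=3 (pos 2, char 'e'): match length 0
  offset=4 (pos 1, char 'f'): match length 1
  offset=5 (pos 0, char 'b'): match length 0
Longest match has length 2 at offset 2.
next_char = character at position 5 + 2 = 7 -> 'b'

Best match: offset=2, length=2 (matching 'fb' starting at position 3)
LZ77 triple: (2, 2, 'b')


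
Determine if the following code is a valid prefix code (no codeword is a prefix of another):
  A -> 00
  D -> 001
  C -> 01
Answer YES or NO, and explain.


Checking each pair (does one codeword prefix another?):
  A='00' vs D='001': prefix -- VIOLATION

NO -- this is NOT a valid prefix code. A (00) is a prefix of D (001).


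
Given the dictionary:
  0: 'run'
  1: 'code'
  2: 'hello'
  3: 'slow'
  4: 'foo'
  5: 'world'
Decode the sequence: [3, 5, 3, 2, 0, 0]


Look up each index in the dictionary:
  3 -> 'slow'
  5 -> 'world'
  3 -> 'slow'
  2 -> 'hello'
  0 -> 'run'
  0 -> 'run'

Decoded: "slow world slow hello run run"


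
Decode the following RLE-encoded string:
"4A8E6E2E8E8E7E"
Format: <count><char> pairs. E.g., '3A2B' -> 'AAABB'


Expanding each <count><char> pair:
  4A -> 'AAAA'
  8E -> 'EEEEEEEE'
  6E -> 'EEEEEE'
  2E -> 'EE'
  8E -> 'EEEEEEEE'
  8E -> 'EEEEEEEE'
  7E -> 'EEEEEEE'

Decoded = AAAAEEEEEEEEEEEEEEEEEEEEEEEEEEEEEEEEEEEEEEE


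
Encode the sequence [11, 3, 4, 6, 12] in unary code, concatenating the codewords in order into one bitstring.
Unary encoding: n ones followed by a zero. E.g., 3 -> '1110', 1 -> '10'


Encode each number as n ones followed by a terminating 0:
  11 -> 111111111110 (12 bits)
  3 -> 1110 (4 bits)
  4 -> 11110 (5 bits)
  6 -> 1111110 (7 bits)
  12 -> 1111111111110 (13 bits)
Total length = 12 + 4 + 5 + 7 + 13 = 41 bits.

Unary([11, 3, 4, 6, 12]) = 11111111111011101111011111101111111111110 (41 bits)
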